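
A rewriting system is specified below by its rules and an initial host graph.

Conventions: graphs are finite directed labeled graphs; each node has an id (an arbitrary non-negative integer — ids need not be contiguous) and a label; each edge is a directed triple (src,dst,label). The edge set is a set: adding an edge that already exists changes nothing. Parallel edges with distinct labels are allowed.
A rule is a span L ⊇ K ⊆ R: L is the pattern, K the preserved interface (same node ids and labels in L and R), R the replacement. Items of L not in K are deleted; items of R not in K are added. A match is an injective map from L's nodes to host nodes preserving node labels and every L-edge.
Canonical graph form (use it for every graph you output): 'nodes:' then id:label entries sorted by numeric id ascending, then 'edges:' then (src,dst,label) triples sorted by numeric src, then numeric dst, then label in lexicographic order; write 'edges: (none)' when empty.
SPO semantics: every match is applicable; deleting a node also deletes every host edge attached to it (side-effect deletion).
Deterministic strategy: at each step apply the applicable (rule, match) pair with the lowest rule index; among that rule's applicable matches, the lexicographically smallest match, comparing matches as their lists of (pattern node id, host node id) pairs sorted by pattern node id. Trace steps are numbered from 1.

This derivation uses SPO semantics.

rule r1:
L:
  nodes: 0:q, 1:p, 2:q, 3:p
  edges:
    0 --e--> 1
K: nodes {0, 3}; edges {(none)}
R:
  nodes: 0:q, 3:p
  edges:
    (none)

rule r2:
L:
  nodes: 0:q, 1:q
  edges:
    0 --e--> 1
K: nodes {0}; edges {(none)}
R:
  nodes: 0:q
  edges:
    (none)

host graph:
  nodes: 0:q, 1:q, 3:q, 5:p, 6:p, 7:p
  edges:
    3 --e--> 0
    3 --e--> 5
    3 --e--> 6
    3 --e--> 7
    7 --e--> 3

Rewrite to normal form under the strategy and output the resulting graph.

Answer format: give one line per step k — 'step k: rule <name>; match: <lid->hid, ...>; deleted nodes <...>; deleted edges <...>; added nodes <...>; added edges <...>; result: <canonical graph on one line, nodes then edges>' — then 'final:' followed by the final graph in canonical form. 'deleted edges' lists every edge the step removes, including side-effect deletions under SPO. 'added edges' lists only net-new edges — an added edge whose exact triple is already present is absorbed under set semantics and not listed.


step 1: rule r1; match: 0->3, 1->5, 2->0, 3->6; deleted nodes 0, 5; deleted edges (3,0,e); (3,5,e); added nodes (none); added edges (none); result: nodes: 1:q, 3:q, 6:p, 7:p edges: (3,6,e); (3,7,e); (7,3,e)
step 2: rule r1; match: 0->3, 1->6, 2->1, 3->7; deleted nodes 1, 6; deleted edges (3,6,e); added nodes (none); added edges (none); result: nodes: 3:q, 7:p edges: (3,7,e); (7,3,e)
final:
nodes: 3:q, 7:p
edges: (3,7,e); (7,3,e)


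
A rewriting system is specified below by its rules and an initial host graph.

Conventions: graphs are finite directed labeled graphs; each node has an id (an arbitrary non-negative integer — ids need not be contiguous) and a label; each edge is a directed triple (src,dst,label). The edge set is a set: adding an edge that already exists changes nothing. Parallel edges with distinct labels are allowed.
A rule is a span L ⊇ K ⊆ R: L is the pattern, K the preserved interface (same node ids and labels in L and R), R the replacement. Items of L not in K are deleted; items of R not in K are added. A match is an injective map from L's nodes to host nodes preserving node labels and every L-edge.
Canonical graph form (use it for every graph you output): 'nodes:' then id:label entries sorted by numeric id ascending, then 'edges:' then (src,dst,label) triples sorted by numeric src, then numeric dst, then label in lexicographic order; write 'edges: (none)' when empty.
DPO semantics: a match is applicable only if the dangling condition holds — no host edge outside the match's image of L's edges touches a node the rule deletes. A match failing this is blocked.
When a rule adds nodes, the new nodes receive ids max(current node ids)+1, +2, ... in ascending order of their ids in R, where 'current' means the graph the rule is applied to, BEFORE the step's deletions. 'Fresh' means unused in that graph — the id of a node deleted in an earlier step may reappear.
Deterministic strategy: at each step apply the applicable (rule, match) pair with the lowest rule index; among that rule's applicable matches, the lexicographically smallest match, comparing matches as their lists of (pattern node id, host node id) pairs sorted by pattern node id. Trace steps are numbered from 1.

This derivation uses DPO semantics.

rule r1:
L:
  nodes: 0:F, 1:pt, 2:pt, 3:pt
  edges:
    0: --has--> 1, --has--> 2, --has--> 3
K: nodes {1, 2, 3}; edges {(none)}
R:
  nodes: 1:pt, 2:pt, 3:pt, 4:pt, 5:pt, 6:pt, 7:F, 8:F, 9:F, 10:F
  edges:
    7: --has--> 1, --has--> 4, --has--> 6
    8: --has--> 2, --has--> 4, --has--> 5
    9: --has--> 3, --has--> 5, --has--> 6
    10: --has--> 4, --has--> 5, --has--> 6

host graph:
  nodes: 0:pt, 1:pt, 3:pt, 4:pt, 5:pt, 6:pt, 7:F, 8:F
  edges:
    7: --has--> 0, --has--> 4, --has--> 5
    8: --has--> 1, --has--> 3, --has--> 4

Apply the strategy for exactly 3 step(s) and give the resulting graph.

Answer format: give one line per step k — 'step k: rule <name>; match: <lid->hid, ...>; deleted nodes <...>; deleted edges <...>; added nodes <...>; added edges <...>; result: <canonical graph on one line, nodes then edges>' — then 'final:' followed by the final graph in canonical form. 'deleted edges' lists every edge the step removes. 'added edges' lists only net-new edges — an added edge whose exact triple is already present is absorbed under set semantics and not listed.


step 1: rule r1; match: 0->7, 1->0, 2->4, 3->5; deleted nodes 7; deleted edges (7,0,has); (7,4,has); (7,5,has); added nodes 9, 10, 11, 12, 13, 14, 15; added edges (12,0,has); (12,9,has); (12,11,has); (13,4,has); (13,9,has); (13,10,has); (14,5,has); (14,10,has); (14,11,has); (15,9,has); (15,10,has); (15,11,has); result: nodes: 0:pt, 1:pt, 3:pt, 4:pt, 5:pt, 6:pt, 8:F, 9:pt, 10:pt, 11:pt, 12:F, 13:F, 14:F, 15:F edges: (8,1,has); (8,3,has); (8,4,has); (12,0,has); (12,9,has); (12,11,has); (13,4,has); (13,9,has); (13,10,has); (14,5,has); (14,10,has); (14,11,has); (15,9,has); (15,10,has); (15,11,has)
step 2: rule r1; match: 0->8, 1->1, 2->3, 3->4; deleted nodes 8; deleted edges (8,1,has); (8,3,has); (8,4,has); added nodes 16, 17, 18, 19, 20, 21, 22; added edges (19,1,has); (19,16,has); (19,18,has); (20,3,has); (20,16,has); (20,17,has); (21,4,has); (21,17,has); (21,18,has); (22,16,has); (22,17,has); (22,18,has); result: nodes: 0:pt, 1:pt, 3:pt, 4:pt, 5:pt, 6:pt, 9:pt, 10:pt, 11:pt, 12:F, 13:F, 14:F, 15:F, 16:pt, 17:pt, 18:pt, 19:F, 20:F, 21:F, 22:F edges: (12,0,has); (12,9,has); (12,11,has); (13,4,has); (13,9,has); (13,10,has); (14,5,has); (14,10,has); (14,11,has); (15,9,has); (15,10,has); (15,11,has); (19,1,has); (19,16,has); (19,18,has); (20,3,has); (20,16,has); (20,17,has); (21,4,has); (21,17,has); (21,18,has); (22,16,has); (22,17,has); (22,18,has)
step 3: rule r1; match: 0->12, 1->0, 2->9, 3->11; deleted nodes 12; deleted edges (12,0,has); (12,9,has); (12,11,has); added nodes 23, 24, 25, 26, 27, 28, 29; added edges (26,0,has); (26,23,has); (26,25,has); (27,9,has); (27,23,has); (27,24,has); (28,11,has); (28,24,has); (28,25,has); (29,23,has); (29,24,has); (29,25,has); result: nodes: 0:pt, 1:pt, 3:pt, 4:pt, 5:pt, 6:pt, 9:pt, 10:pt, 11:pt, 13:F, 14:F, 15:F, 16:pt, 17:pt, 18:pt, 19:F, 20:F, 21:F, 22:F, 23:pt, 24:pt, 25:pt, 26:F, 27:F, 28:F, 29:F edges: (13,4,has); (13,9,has); (13,10,has); (14,5,has); (14,10,has); (14,11,has); (15,9,has); (15,10,has); (15,11,has); (19,1,has); (19,16,has); (19,18,has); (20,3,has); (20,16,has); (20,17,has); (21,4,has); (21,17,has); (21,18,has); (22,16,has); (22,17,has); (22,18,has); (26,0,has); (26,23,has); (26,25,has); (27,9,has); (27,23,has); (27,24,has); (28,11,has); (28,24,has); (28,25,has); (29,23,has); (29,24,has); (29,25,has)
final:
nodes: 0:pt, 1:pt, 3:pt, 4:pt, 5:pt, 6:pt, 9:pt, 10:pt, 11:pt, 13:F, 14:F, 15:F, 16:pt, 17:pt, 18:pt, 19:F, 20:F, 21:F, 22:F, 23:pt, 24:pt, 25:pt, 26:F, 27:F, 28:F, 29:F
edges: (13,4,has); (13,9,has); (13,10,has); (14,5,has); (14,10,has); (14,11,has); (15,9,has); (15,10,has); (15,11,has); (19,1,has); (19,16,has); (19,18,has); (20,3,has); (20,16,has); (20,17,has); (21,4,has); (21,17,has); (21,18,has); (22,16,has); (22,17,has); (22,18,has); (26,0,has); (26,23,has); (26,25,has); (27,9,has); (27,23,has); (27,24,has); (28,11,has); (28,24,has); (28,25,has); (29,23,has); (29,24,has); (29,25,has)


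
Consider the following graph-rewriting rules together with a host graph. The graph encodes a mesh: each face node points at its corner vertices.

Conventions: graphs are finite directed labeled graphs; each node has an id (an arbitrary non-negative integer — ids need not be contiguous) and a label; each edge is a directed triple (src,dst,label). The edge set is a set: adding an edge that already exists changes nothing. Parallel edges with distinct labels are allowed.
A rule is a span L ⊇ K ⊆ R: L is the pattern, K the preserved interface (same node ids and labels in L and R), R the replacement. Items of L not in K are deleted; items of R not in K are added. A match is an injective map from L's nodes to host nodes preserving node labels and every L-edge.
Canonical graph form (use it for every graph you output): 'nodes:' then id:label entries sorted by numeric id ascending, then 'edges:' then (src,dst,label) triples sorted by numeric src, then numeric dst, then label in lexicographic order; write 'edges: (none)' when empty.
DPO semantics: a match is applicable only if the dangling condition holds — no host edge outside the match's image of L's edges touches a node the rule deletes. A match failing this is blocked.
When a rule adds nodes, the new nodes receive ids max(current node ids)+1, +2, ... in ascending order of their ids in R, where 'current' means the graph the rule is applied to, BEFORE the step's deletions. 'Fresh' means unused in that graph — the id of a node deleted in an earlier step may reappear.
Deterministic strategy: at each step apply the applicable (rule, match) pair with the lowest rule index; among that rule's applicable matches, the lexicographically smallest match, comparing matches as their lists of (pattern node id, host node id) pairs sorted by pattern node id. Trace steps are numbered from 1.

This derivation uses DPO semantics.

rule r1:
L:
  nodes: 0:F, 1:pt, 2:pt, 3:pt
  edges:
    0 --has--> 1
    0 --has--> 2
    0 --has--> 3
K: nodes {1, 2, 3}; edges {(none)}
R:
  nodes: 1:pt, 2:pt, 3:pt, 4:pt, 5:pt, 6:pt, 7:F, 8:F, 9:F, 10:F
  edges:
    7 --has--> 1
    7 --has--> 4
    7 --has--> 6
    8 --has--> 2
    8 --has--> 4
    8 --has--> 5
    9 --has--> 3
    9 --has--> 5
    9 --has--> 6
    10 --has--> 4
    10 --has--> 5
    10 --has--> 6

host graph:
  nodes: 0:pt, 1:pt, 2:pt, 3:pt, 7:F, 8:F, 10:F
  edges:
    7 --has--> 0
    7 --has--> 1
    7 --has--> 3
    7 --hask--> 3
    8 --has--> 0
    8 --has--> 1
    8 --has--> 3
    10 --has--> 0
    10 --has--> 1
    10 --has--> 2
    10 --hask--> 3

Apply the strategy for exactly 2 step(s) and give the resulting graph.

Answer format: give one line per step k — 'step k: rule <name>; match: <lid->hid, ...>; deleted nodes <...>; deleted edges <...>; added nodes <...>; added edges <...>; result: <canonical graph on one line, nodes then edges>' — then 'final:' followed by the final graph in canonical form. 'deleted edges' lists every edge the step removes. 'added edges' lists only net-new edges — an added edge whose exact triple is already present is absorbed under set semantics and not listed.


step 1: rule r1; match: 0->8, 1->0, 2->1, 3->3; deleted nodes 8; deleted edges (8,0,has); (8,1,has); (8,3,has); added nodes 11, 12, 13, 14, 15, 16, 17; added edges (14,0,has); (14,11,has); (14,13,has); (15,1,has); (15,11,has); (15,12,has); (16,3,has); (16,12,has); (16,13,has); (17,11,has); (17,12,has); (17,13,has); result: nodes: 0:pt, 1:pt, 2:pt, 3:pt, 7:F, 10:F, 11:pt, 12:pt, 13:pt, 14:F, 15:F, 16:F, 17:F edges: (7,0,has); (7,1,has); (7,3,has); (7,3,hask); (10,0,has); (10,1,has); (10,2,has); (10,3,hask); (14,0,has); (14,11,has); (14,13,has); (15,1,has); (15,11,has); (15,12,has); (16,3,has); (16,12,has); (16,13,has); (17,11,has); (17,12,has); (17,13,has)
step 2: rule r1; match: 0->14, 1->0, 2->11, 3->13; deleted nodes 14; deleted edges (14,0,has); (14,11,has); (14,13,has); added nodes 18, 19, 20, 21, 22, 23, 24; added edges (21,0,has); (21,18,has); (21,20,has); (22,11,has); (22,18,has); (22,19,has); (23,13,has); (23,19,has); (23,20,has); (24,18,has); (24,19,has); (24,20,has); result: nodes: 0:pt, 1:pt, 2:pt, 3:pt, 7:F, 10:F, 11:pt, 12:pt, 13:pt, 15:F, 16:F, 17:F, 18:pt, 19:pt, 20:pt, 21:F, 22:F, 23:F, 24:F edges: (7,0,has); (7,1,has); (7,3,has); (7,3,hask); (10,0,has); (10,1,has); (10,2,has); (10,3,hask); (15,1,has); (15,11,has); (15,12,has); (16,3,has); (16,12,has); (16,13,has); (17,11,has); (17,12,has); (17,13,has); (21,0,has); (21,18,has); (21,20,has); (22,11,has); (22,18,has); (22,19,has); (23,13,has); (23,19,has); (23,20,has); (24,18,has); (24,19,has); (24,20,has)
final:
nodes: 0:pt, 1:pt, 2:pt, 3:pt, 7:F, 10:F, 11:pt, 12:pt, 13:pt, 15:F, 16:F, 17:F, 18:pt, 19:pt, 20:pt, 21:F, 22:F, 23:F, 24:F
edges: (7,0,has); (7,1,has); (7,3,has); (7,3,hask); (10,0,has); (10,1,has); (10,2,has); (10,3,hask); (15,1,has); (15,11,has); (15,12,has); (16,3,has); (16,12,has); (16,13,has); (17,11,has); (17,12,has); (17,13,has); (21,0,has); (21,18,has); (21,20,has); (22,11,has); (22,18,has); (22,19,has); (23,13,has); (23,19,has); (23,20,has); (24,18,has); (24,19,has); (24,20,has)


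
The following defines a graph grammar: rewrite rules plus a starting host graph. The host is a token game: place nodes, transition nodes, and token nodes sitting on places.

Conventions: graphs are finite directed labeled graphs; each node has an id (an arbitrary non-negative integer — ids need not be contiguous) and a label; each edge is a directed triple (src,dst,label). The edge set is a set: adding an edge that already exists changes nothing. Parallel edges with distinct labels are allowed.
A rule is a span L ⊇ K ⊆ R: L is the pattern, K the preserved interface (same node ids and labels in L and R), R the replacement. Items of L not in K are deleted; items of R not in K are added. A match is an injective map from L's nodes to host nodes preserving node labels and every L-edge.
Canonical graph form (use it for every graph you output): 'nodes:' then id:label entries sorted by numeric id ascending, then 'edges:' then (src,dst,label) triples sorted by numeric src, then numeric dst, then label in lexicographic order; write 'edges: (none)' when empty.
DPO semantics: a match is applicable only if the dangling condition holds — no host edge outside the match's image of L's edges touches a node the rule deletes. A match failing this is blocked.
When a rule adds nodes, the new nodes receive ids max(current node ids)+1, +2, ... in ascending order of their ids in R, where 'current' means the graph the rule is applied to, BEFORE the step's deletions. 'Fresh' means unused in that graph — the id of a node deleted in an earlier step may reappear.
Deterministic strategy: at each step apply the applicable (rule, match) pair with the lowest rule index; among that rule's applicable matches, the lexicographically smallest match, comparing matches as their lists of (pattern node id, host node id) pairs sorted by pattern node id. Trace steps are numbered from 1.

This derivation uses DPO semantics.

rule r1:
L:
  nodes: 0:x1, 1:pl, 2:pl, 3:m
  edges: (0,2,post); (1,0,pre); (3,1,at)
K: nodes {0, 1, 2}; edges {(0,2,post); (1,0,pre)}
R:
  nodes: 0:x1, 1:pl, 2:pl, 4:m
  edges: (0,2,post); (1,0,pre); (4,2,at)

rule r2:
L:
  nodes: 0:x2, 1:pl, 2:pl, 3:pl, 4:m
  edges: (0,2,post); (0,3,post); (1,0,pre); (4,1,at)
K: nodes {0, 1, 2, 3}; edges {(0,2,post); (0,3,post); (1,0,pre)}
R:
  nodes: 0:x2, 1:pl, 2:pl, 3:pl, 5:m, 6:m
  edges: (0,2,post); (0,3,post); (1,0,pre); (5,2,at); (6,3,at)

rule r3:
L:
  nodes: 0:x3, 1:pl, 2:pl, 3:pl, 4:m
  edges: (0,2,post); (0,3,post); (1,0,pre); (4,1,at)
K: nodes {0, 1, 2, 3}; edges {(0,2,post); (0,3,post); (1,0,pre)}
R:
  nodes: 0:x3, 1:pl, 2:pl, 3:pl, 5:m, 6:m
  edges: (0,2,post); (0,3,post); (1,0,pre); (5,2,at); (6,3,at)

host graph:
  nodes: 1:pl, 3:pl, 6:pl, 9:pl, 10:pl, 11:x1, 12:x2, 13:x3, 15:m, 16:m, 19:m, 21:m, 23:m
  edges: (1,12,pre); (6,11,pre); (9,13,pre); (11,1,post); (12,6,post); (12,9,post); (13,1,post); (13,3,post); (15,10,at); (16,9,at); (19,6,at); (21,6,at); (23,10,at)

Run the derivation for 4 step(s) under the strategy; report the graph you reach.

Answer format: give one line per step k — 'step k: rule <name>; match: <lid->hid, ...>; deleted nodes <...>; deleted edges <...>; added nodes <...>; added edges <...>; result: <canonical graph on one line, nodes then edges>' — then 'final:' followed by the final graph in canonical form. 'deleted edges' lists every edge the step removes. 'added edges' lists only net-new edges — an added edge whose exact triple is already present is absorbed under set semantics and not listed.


step 1: rule r1; match: 0->11, 1->6, 2->1, 3->19; deleted nodes 19; deleted edges (19,6,at); added nodes 24; added edges (24,1,at); result: nodes: 1:pl, 3:pl, 6:pl, 9:pl, 10:pl, 11:x1, 12:x2, 13:x3, 15:m, 16:m, 21:m, 23:m, 24:m edges: (1,12,pre); (6,11,pre); (9,13,pre); (11,1,post); (12,6,post); (12,9,post); (13,1,post); (13,3,post); (15,10,at); (16,9,at); (21,6,at); (23,10,at); (24,1,at)
step 2: rule r1; match: 0->11, 1->6, 2->1, 3->21; deleted nodes 21; deleted edges (21,6,at); added nodes 25; added edges (25,1,at); result: nodes: 1:pl, 3:pl, 6:pl, 9:pl, 10:pl, 11:x1, 12:x2, 13:x3, 15:m, 16:m, 23:m, 24:m, 25:m edges: (1,12,pre); (6,11,pre); (9,13,pre); (11,1,post); (12,6,post); (12,9,post); (13,1,post); (13,3,post); (15,10,at); (16,9,at); (23,10,at); (24,1,at); (25,1,at)
step 3: rule r2; match: 0->12, 1->1, 2->6, 3->9, 4->24; deleted nodes 24; deleted edges (24,1,at); added nodes 26, 27; added edges (26,6,at); (27,9,at); result: nodes: 1:pl, 3:pl, 6:pl, 9:pl, 10:pl, 11:x1, 12:x2, 13:x3, 15:m, 16:m, 23:m, 25:m, 26:m, 27:m edges: (1,12,pre); (6,11,pre); (9,13,pre); (11,1,post); (12,6,post); (12,9,post); (13,1,post); (13,3,post); (15,10,at); (16,9,at); (23,10,at); (25,1,at); (26,6,at); (27,9,at)
step 4: rule r1; match: 0->11, 1->6, 2->1, 3->26; deleted nodes 26; deleted edges (26,6,at); added nodes 28; added edges (28,1,at); result: nodes: 1:pl, 3:pl, 6:pl, 9:pl, 10:pl, 11:x1, 12:x2, 13:x3, 15:m, 16:m, 23:m, 25:m, 27:m, 28:m edges: (1,12,pre); (6,11,pre); (9,13,pre); (11,1,post); (12,6,post); (12,9,post); (13,1,post); (13,3,post); (15,10,at); (16,9,at); (23,10,at); (25,1,at); (27,9,at); (28,1,at)
final:
nodes: 1:pl, 3:pl, 6:pl, 9:pl, 10:pl, 11:x1, 12:x2, 13:x3, 15:m, 16:m, 23:m, 25:m, 27:m, 28:m
edges: (1,12,pre); (6,11,pre); (9,13,pre); (11,1,post); (12,6,post); (12,9,post); (13,1,post); (13,3,post); (15,10,at); (16,9,at); (23,10,at); (25,1,at); (27,9,at); (28,1,at)


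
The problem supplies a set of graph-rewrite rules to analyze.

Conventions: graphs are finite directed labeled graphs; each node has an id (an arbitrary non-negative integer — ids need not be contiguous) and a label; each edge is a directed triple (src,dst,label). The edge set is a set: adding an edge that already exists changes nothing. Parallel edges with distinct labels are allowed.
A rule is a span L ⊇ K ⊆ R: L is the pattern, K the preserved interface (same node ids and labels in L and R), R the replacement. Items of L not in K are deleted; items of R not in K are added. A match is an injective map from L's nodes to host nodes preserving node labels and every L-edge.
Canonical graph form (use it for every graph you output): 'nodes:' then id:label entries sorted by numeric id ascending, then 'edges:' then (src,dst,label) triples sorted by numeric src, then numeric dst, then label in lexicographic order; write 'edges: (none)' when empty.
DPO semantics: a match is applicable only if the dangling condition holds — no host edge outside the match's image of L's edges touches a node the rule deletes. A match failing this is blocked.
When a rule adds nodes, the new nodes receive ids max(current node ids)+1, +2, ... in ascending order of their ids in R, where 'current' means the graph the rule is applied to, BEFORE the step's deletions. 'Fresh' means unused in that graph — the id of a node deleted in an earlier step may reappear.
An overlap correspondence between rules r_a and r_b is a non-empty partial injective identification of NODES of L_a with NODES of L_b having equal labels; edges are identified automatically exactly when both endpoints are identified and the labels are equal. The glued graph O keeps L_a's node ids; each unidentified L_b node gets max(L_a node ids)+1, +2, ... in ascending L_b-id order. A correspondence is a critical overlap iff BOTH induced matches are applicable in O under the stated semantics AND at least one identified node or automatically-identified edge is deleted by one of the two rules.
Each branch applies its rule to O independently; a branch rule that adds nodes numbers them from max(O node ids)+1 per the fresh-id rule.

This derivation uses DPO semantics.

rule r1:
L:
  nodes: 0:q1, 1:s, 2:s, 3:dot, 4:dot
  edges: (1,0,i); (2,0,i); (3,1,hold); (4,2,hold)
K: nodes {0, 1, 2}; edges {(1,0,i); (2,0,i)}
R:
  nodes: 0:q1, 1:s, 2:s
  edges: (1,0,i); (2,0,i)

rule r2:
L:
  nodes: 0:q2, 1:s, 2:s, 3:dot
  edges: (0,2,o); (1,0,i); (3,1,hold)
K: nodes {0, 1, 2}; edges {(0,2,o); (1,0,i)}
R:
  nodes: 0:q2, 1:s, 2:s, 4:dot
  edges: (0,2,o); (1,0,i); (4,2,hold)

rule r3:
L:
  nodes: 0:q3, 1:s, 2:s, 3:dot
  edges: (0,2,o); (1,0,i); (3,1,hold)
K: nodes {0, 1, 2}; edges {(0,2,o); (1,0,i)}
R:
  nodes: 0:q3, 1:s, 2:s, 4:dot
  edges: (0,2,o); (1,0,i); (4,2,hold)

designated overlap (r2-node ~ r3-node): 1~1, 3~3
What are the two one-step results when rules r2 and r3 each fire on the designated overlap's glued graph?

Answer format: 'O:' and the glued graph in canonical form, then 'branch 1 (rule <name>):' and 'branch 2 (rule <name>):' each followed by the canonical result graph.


O:
nodes: 0:q2, 1:s, 2:s, 3:dot, 4:q3, 5:s
edges: (0,2,o); (1,0,i); (1,4,i); (3,1,hold); (4,5,o)
branch 1 (rule r2):
nodes: 0:q2, 1:s, 2:s, 4:q3, 5:s, 6:dot
edges: (0,2,o); (1,0,i); (1,4,i); (4,5,o); (6,2,hold)
branch 2 (rule r3):
nodes: 0:q2, 1:s, 2:s, 4:q3, 5:s, 6:dot
edges: (0,2,o); (1,0,i); (1,4,i); (4,5,o); (6,5,hold)


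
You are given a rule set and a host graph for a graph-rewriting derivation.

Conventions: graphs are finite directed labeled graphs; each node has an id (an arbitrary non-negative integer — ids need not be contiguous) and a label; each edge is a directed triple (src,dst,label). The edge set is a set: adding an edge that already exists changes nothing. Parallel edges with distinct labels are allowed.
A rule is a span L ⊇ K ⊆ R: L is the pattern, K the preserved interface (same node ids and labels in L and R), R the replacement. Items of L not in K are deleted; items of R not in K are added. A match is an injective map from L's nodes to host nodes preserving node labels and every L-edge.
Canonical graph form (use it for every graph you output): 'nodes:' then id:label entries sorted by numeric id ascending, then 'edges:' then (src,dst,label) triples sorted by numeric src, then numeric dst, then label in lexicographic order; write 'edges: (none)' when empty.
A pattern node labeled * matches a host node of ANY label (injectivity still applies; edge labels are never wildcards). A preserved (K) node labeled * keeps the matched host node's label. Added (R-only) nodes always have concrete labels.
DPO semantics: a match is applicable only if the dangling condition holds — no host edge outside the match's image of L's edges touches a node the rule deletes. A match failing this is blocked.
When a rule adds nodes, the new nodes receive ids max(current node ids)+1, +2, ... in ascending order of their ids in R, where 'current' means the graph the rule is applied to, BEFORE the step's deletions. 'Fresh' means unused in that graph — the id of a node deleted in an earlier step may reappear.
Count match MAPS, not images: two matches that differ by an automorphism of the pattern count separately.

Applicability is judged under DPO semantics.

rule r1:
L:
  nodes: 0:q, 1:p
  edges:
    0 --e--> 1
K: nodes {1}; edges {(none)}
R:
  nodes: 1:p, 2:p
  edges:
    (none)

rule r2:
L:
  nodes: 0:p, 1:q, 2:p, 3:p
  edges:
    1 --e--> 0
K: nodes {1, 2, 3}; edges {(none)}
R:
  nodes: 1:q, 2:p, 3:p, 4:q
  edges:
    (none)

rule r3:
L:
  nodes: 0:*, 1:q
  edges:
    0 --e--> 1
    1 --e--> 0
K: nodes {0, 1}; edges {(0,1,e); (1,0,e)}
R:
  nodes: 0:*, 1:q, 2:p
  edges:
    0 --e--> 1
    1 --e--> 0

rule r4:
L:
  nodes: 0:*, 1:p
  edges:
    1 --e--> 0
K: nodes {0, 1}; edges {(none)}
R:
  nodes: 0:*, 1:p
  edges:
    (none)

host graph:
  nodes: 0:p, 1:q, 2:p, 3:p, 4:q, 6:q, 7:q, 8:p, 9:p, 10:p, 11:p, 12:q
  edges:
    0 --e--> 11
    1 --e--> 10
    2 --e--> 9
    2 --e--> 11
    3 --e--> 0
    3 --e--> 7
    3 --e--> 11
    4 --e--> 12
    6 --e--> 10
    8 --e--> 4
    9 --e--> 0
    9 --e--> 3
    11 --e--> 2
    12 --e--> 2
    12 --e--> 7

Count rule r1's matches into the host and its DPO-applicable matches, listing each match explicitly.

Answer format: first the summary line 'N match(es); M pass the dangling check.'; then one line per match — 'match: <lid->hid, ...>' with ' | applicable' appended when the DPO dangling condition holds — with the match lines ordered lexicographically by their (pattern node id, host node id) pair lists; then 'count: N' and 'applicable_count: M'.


3 match(es); 2 pass the dangling check.
match: 0->1, 1->10 | applicable
match: 0->6, 1->10 | applicable
match: 0->12, 1->2
count: 3
applicable_count: 2


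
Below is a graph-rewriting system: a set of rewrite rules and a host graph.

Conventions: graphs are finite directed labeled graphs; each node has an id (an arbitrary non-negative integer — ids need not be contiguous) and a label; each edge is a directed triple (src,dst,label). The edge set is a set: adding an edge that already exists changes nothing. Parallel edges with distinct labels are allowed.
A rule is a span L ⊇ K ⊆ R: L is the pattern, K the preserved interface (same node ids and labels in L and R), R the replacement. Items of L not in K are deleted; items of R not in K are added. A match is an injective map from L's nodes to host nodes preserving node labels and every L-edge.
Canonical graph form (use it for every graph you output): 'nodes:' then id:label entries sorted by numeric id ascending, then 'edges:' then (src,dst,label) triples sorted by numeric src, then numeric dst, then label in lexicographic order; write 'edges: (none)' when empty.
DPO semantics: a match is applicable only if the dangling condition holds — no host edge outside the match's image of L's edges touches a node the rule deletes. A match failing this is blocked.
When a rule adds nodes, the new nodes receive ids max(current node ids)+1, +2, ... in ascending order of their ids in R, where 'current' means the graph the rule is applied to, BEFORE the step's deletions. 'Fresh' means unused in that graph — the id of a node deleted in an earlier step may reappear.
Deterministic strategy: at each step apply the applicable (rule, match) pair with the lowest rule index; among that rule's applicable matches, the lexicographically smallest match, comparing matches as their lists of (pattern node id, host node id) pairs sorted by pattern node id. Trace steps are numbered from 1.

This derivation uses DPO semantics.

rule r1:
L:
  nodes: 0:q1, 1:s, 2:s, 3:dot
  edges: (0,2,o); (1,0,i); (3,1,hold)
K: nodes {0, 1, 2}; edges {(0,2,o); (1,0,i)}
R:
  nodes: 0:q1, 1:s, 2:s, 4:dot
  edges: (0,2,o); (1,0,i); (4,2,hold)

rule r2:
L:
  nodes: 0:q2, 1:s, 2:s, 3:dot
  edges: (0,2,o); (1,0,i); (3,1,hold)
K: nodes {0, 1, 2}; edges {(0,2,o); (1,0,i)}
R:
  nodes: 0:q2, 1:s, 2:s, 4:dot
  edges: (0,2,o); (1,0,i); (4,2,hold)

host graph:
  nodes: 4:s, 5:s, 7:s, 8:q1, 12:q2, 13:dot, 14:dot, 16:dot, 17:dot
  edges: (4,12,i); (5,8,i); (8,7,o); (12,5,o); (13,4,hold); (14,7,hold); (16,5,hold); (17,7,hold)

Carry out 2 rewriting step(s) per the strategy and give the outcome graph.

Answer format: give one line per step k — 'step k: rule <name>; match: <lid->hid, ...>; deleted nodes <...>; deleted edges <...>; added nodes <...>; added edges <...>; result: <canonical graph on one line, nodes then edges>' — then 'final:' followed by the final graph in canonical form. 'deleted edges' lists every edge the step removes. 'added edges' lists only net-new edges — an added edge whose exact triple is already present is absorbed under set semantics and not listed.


step 1: rule r1; match: 0->8, 1->5, 2->7, 3->16; deleted nodes 16; deleted edges (16,5,hold); added nodes 18; added edges (18,7,hold); result: nodes: 4:s, 5:s, 7:s, 8:q1, 12:q2, 13:dot, 14:dot, 17:dot, 18:dot edges: (4,12,i); (5,8,i); (8,7,o); (12,5,o); (13,4,hold); (14,7,hold); (17,7,hold); (18,7,hold)
step 2: rule r2; match: 0->12, 1->4, 2->5, 3->13; deleted nodes 13; deleted edges (13,4,hold); added nodes 19; added edges (19,5,hold); result: nodes: 4:s, 5:s, 7:s, 8:q1, 12:q2, 14:dot, 17:dot, 18:dot, 19:dot edges: (4,12,i); (5,8,i); (8,7,o); (12,5,o); (14,7,hold); (17,7,hold); (18,7,hold); (19,5,hold)
final:
nodes: 4:s, 5:s, 7:s, 8:q1, 12:q2, 14:dot, 17:dot, 18:dot, 19:dot
edges: (4,12,i); (5,8,i); (8,7,o); (12,5,o); (14,7,hold); (17,7,hold); (18,7,hold); (19,5,hold)


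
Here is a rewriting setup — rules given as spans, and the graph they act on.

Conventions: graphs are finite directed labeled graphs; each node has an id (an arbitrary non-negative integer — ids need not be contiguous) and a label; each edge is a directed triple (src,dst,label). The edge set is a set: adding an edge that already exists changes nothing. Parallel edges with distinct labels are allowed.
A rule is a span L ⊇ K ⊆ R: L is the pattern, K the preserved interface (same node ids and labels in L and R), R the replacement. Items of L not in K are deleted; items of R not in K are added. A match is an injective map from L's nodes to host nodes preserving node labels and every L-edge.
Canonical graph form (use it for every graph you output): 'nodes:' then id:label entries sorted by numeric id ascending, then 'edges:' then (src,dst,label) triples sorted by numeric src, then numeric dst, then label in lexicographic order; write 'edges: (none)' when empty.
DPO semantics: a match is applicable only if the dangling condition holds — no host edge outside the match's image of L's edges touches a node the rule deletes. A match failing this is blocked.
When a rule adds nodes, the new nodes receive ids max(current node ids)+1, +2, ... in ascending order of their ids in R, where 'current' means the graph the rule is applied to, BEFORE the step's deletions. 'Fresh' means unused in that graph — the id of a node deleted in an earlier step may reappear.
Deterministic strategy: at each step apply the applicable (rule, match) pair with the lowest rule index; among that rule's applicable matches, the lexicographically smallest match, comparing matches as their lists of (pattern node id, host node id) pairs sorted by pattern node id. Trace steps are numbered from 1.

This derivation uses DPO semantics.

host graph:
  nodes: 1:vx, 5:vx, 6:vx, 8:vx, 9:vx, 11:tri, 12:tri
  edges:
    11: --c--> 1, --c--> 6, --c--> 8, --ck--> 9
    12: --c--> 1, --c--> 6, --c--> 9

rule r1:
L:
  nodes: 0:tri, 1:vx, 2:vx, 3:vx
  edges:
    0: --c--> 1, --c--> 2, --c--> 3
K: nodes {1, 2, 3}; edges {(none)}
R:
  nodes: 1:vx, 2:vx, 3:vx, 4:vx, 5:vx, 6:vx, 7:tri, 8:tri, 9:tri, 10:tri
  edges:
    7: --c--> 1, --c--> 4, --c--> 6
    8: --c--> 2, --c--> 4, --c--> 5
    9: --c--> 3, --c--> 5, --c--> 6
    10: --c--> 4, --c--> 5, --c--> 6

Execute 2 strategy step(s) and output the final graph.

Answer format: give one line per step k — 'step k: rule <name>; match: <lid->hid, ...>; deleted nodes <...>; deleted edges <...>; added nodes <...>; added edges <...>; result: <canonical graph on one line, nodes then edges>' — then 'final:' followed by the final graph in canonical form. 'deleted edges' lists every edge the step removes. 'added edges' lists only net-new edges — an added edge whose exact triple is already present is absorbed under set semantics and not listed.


step 1: rule r1; match: 0->12, 1->1, 2->6, 3->9; deleted nodes 12; deleted edges (12,1,c); (12,6,c); (12,9,c); added nodes 13, 14, 15, 16, 17, 18, 19; added edges (16,1,c); (16,13,c); (16,15,c); (17,6,c); (17,13,c); (17,14,c); (18,9,c); (18,14,c); (18,15,c); (19,13,c); (19,14,c); (19,15,c); result: nodes: 1:vx, 5:vx, 6:vx, 8:vx, 9:vx, 11:tri, 13:vx, 14:vx, 15:vx, 16:tri, 17:tri, 18:tri, 19:tri edges: (11,1,c); (11,6,c); (11,8,c); (11,9,ck); (16,1,c); (16,13,c); (16,15,c); (17,6,c); (17,13,c); (17,14,c); (18,9,c); (18,14,c); (18,15,c); (19,13,c); (19,14,c); (19,15,c)
step 2: rule r1; match: 0->16, 1->1, 2->13, 3->15; deleted nodes 16; deleted edges (16,1,c); (16,13,c); (16,15,c); added nodes 20, 21, 22, 23, 24, 25, 26; added edges (23,1,c); (23,20,c); (23,22,c); (24,13,c); (24,20,c); (24,21,c); (25,15,c); (25,21,c); (25,22,c); (26,20,c); (26,21,c); (26,22,c); result: nodes: 1:vx, 5:vx, 6:vx, 8:vx, 9:vx, 11:tri, 13:vx, 14:vx, 15:vx, 17:tri, 18:tri, 19:tri, 20:vx, 21:vx, 22:vx, 23:tri, 24:tri, 25:tri, 26:tri edges: (11,1,c); (11,6,c); (11,8,c); (11,9,ck); (17,6,c); (17,13,c); (17,14,c); (18,9,c); (18,14,c); (18,15,c); (19,13,c); (19,14,c); (19,15,c); (23,1,c); (23,20,c); (23,22,c); (24,13,c); (24,20,c); (24,21,c); (25,15,c); (25,21,c); (25,22,c); (26,20,c); (26,21,c); (26,22,c)
final:
nodes: 1:vx, 5:vx, 6:vx, 8:vx, 9:vx, 11:tri, 13:vx, 14:vx, 15:vx, 17:tri, 18:tri, 19:tri, 20:vx, 21:vx, 22:vx, 23:tri, 24:tri, 25:tri, 26:tri
edges: (11,1,c); (11,6,c); (11,8,c); (11,9,ck); (17,6,c); (17,13,c); (17,14,c); (18,9,c); (18,14,c); (18,15,c); (19,13,c); (19,14,c); (19,15,c); (23,1,c); (23,20,c); (23,22,c); (24,13,c); (24,20,c); (24,21,c); (25,15,c); (25,21,c); (25,22,c); (26,20,c); (26,21,c); (26,22,c)


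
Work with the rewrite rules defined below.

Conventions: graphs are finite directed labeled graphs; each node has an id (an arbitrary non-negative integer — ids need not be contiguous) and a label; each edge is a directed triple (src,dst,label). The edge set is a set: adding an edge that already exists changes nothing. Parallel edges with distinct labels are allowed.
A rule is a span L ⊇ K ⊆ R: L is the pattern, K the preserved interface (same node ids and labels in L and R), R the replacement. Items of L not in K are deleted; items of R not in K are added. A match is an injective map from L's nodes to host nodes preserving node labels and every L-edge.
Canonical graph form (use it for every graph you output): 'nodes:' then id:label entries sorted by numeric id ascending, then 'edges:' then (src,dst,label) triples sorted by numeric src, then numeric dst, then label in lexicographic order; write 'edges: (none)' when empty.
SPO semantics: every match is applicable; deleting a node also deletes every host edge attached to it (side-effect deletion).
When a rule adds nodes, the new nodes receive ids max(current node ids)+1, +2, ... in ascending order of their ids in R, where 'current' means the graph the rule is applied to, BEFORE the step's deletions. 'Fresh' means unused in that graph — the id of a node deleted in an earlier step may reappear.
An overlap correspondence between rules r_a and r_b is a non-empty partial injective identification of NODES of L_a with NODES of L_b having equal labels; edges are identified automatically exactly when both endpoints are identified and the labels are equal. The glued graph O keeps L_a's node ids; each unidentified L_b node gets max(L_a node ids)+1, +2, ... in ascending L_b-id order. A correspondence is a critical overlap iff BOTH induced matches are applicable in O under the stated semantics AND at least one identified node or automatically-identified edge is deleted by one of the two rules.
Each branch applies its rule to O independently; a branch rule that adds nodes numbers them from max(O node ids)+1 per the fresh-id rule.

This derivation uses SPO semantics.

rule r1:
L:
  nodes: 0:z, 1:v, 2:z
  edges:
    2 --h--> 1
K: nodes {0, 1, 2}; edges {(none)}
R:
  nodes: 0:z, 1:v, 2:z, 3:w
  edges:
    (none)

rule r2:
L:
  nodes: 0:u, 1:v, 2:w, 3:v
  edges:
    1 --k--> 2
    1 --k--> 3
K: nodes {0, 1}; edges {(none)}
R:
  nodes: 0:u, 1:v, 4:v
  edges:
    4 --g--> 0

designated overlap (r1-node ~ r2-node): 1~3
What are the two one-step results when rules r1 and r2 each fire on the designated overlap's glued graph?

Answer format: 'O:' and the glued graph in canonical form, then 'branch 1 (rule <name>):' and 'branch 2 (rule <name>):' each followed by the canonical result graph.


O:
nodes: 0:z, 1:v, 2:z, 3:u, 4:v, 5:w
edges: (2,1,h); (4,1,k); (4,5,k)
branch 1 (rule r1):
nodes: 0:z, 1:v, 2:z, 3:u, 4:v, 5:w, 6:w
edges: (4,1,k); (4,5,k)
branch 2 (rule r2):
nodes: 0:z, 2:z, 3:u, 4:v, 6:v
edges: (6,3,g)


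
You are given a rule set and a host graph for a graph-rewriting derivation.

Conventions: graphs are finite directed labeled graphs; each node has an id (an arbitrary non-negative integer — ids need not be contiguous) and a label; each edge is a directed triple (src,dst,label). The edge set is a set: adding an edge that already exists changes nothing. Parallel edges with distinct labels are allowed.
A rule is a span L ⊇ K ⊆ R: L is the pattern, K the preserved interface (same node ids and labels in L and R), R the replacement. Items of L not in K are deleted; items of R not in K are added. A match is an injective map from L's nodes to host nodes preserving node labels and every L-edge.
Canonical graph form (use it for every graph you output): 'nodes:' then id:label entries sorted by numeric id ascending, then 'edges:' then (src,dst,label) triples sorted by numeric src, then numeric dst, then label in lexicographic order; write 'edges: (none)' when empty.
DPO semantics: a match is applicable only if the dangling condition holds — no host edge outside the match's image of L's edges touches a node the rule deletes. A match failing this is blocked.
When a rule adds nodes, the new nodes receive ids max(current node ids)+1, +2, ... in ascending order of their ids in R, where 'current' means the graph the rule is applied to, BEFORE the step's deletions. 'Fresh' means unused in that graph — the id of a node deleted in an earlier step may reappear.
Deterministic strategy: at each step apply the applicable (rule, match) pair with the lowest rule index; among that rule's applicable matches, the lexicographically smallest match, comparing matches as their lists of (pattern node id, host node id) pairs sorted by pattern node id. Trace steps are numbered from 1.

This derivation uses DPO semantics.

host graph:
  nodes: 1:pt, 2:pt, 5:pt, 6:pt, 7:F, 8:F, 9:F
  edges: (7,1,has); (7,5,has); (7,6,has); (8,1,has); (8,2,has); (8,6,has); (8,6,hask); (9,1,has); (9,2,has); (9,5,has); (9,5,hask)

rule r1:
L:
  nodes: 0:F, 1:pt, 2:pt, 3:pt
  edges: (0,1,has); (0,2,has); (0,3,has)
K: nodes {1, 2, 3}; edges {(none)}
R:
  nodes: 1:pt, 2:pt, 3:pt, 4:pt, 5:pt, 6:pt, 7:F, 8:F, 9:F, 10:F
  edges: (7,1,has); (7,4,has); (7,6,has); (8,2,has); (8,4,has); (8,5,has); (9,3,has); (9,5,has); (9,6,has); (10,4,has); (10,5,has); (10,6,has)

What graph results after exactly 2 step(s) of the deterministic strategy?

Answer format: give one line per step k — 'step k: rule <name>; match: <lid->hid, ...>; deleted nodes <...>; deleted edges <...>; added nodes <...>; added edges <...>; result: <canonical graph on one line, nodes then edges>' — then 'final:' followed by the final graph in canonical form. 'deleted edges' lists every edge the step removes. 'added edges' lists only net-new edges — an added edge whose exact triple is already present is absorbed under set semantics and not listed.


step 1: rule r1; match: 0->7, 1->1, 2->5, 3->6; deleted nodes 7; deleted edges (7,1,has); (7,5,has); (7,6,has); added nodes 10, 11, 12, 13, 14, 15, 16; added edges (13,1,has); (13,10,has); (13,12,has); (14,5,has); (14,10,has); (14,11,has); (15,6,has); (15,11,has); (15,12,has); (16,10,has); (16,11,has); (16,12,has); result: nodes: 1:pt, 2:pt, 5:pt, 6:pt, 8:F, 9:F, 10:pt, 11:pt, 12:pt, 13:F, 14:F, 15:F, 16:F edges: (8,1,has); (8,2,has); (8,6,has); (8,6,hask); (9,1,has); (9,2,has); (9,5,has); (9,5,hask); (13,1,has); (13,10,has); (13,12,has); (14,5,has); (14,10,has); (14,11,has); (15,6,has); (15,11,has); (15,12,has); (16,10,has); (16,11,has); (16,12,has)
step 2: rule r1; match: 0->13, 1->1, 2->10, 3->12; deleted nodes 13; deleted edges (13,1,has); (13,10,has); (13,12,has); added nodes 17, 18, 19, 20, 21, 22, 23; added edges (20,1,has); (20,17,has); (20,19,has); (21,10,has); (21,17,has); (21,18,has); (22,12,has); (22,18,has); (22,19,has); (23,17,has); (23,18,has); (23,19,has); result: nodes: 1:pt, 2:pt, 5:pt, 6:pt, 8:F, 9:F, 10:pt, 11:pt, 12:pt, 14:F, 15:F, 16:F, 17:pt, 18:pt, 19:pt, 20:F, 21:F, 22:F, 23:F edges: (8,1,has); (8,2,has); (8,6,has); (8,6,hask); (9,1,has); (9,2,has); (9,5,has); (9,5,hask); (14,5,has); (14,10,has); (14,11,has); (15,6,has); (15,11,has); (15,12,has); (16,10,has); (16,11,has); (16,12,has); (20,1,has); (20,17,has); (20,19,has); (21,10,has); (21,17,has); (21,18,has); (22,12,has); (22,18,has); (22,19,has); (23,17,has); (23,18,has); (23,19,has)
final:
nodes: 1:pt, 2:pt, 5:pt, 6:pt, 8:F, 9:F, 10:pt, 11:pt, 12:pt, 14:F, 15:F, 16:F, 17:pt, 18:pt, 19:pt, 20:F, 21:F, 22:F, 23:F
edges: (8,1,has); (8,2,has); (8,6,has); (8,6,hask); (9,1,has); (9,2,has); (9,5,has); (9,5,hask); (14,5,has); (14,10,has); (14,11,has); (15,6,has); (15,11,has); (15,12,has); (16,10,has); (16,11,has); (16,12,has); (20,1,has); (20,17,has); (20,19,has); (21,10,has); (21,17,has); (21,18,has); (22,12,has); (22,18,has); (22,19,has); (23,17,has); (23,18,has); (23,19,has)
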